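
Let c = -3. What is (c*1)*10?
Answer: -30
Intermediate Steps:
(c*1)*10 = -3*1*10 = -3*10 = -30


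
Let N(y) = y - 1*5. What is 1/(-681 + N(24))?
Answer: -1/662 ≈ -0.0015106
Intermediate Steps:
N(y) = -5 + y (N(y) = y - 5 = -5 + y)
1/(-681 + N(24)) = 1/(-681 + (-5 + 24)) = 1/(-681 + 19) = 1/(-662) = -1/662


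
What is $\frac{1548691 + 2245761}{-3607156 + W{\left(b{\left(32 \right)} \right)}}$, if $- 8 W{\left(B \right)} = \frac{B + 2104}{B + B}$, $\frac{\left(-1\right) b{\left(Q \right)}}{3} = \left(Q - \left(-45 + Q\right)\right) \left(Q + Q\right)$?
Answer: $- \frac{65568130560}{62331656497} \approx -1.0519$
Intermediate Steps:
$b{\left(Q \right)} = - 270 Q$ ($b{\left(Q \right)} = - 3 \left(Q - \left(-45 + Q\right)\right) \left(Q + Q\right) = - 3 \cdot 45 \cdot 2 Q = - 3 \cdot 90 Q = - 270 Q$)
$W{\left(B \right)} = - \frac{2104 + B}{16 B}$ ($W{\left(B \right)} = - \frac{\left(B + 2104\right) \frac{1}{B + B}}{8} = - \frac{\left(2104 + B\right) \frac{1}{2 B}}{8} = - \frac{\frac{1}{2} \frac{1}{B} \left(2104 + B\right)}{8} = - \frac{2104 + B}{16 B}$)
$\frac{1548691 + 2245761}{-3607156 + W{\left(b{\left(32 \right)} \right)}} = \frac{1548691 + 2245761}{-3607156 + \frac{-2104 - \left(-270\right) 32}{16 \left(\left(-270\right) 32\right)}} = \frac{3794452}{-3607156 + \frac{-2104 - -8640}{16 \left(-8640\right)}} = \frac{3794452}{-3607156 + \frac{1}{16} \left(- \frac{1}{8640}\right) \left(-2104 + 8640\right)} = \frac{3794452}{-3607156 + \frac{1}{16} \left(- \frac{1}{8640}\right) 6536} = \frac{3794452}{-3607156 - \frac{817}{17280}} = \frac{3794452}{- \frac{62331656497}{17280}} = 3794452 \left(- \frac{17280}{62331656497}\right) = - \frac{65568130560}{62331656497}$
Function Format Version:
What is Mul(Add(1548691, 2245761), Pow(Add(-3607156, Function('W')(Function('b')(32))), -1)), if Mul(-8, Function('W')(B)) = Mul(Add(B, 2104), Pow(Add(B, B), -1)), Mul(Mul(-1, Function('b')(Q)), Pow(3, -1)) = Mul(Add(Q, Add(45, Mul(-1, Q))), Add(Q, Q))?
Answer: Rational(-65568130560, 62331656497) ≈ -1.0519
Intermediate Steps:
Function('b')(Q) = Mul(-270, Q) (Function('b')(Q) = Mul(-3, Mul(Add(Q, Add(45, Mul(-1, Q))), Add(Q, Q))) = Mul(-3, Mul(45, Mul(2, Q))) = Mul(-3, Mul(90, Q)) = Mul(-270, Q))
Function('W')(B) = Mul(Rational(-1, 16), Pow(B, -1), Add(2104, B)) (Function('W')(B) = Mul(Rational(-1, 8), Mul(Add(B, 2104), Pow(Add(B, B), -1))) = Mul(Rational(-1, 8), Mul(Add(2104, B), Pow(Mul(2, B), -1))) = Mul(Rational(-1, 8), Mul(Add(2104, B), Mul(Rational(1, 2), Pow(B, -1)))) = Mul(Rational(-1, 8), Mul(Rational(1, 2), Pow(B, -1), Add(2104, B))) = Mul(Rational(-1, 16), Pow(B, -1), Add(2104, B)))
Mul(Add(1548691, 2245761), Pow(Add(-3607156, Function('W')(Function('b')(32))), -1)) = Mul(Add(1548691, 2245761), Pow(Add(-3607156, Mul(Rational(1, 16), Pow(Mul(-270, 32), -1), Add(-2104, Mul(-1, Mul(-270, 32))))), -1)) = Mul(3794452, Pow(Add(-3607156, Mul(Rational(1, 16), Pow(-8640, -1), Add(-2104, Mul(-1, -8640)))), -1)) = Mul(3794452, Pow(Add(-3607156, Mul(Rational(1, 16), Rational(-1, 8640), Add(-2104, 8640))), -1)) = Mul(3794452, Pow(Add(-3607156, Mul(Rational(1, 16), Rational(-1, 8640), 6536)), -1)) = Mul(3794452, Pow(Add(-3607156, Rational(-817, 17280)), -1)) = Mul(3794452, Pow(Rational(-62331656497, 17280), -1)) = Mul(3794452, Rational(-17280, 62331656497)) = Rational(-65568130560, 62331656497)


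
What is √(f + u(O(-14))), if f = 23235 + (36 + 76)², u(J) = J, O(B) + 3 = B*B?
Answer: 46*√17 ≈ 189.66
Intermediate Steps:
O(B) = -3 + B² (O(B) = -3 + B*B = -3 + B²)
f = 35779 (f = 23235 + 112² = 23235 + 12544 = 35779)
√(f + u(O(-14))) = √(35779 + (-3 + (-14)²)) = √(35779 + (-3 + 196)) = √(35779 + 193) = √35972 = 46*√17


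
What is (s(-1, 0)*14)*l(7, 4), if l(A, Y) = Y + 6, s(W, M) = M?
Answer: 0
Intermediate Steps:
l(A, Y) = 6 + Y
(s(-1, 0)*14)*l(7, 4) = (0*14)*(6 + 4) = 0*10 = 0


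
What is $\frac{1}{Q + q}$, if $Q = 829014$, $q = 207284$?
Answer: $\frac{1}{1036298} \approx 9.6497 \cdot 10^{-7}$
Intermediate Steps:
$\frac{1}{Q + q} = \frac{1}{829014 + 207284} = \frac{1}{1036298}$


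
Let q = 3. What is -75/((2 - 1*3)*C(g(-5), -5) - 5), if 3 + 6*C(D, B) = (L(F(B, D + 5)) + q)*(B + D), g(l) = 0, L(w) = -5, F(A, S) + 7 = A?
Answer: 450/37 ≈ 12.162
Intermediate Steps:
F(A, S) = -7 + A
C(D, B) = -½ - B/3 - D/3 (C(D, B) = -½ + ((-5 + 3)*(B + D))/6 = -½ + (-2*(B + D))/6 = -½ + (-2*B - 2*D)/6 = -½ + (-B/3 - D/3) = -½ - B/3 - D/3)
-75/((2 - 1*3)*C(g(-5), -5) - 5) = -75/((2 - 1*3)*(-½ - ⅓*(-5) - ⅓*0) - 5) = -75/((2 - 3)*(-½ + 5/3 + 0) - 5) = -75/(-1*7/6 - 5) = -75/(-7/6 - 5) = -75/(-37/6) = -75*(-6/37) = 450/37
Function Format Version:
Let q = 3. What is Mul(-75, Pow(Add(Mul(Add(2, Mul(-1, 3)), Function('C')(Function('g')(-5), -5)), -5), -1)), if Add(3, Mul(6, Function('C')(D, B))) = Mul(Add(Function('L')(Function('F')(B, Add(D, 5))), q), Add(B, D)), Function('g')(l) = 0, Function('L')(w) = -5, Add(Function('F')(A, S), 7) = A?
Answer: Rational(450, 37) ≈ 12.162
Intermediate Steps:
Function('F')(A, S) = Add(-7, A)
Function('C')(D, B) = Add(Rational(-1, 2), Mul(Rational(-1, 3), B), Mul(Rational(-1, 3), D)) (Function('C')(D, B) = Add(Rational(-1, 2), Mul(Rational(1, 6), Mul(Add(-5, 3), Add(B, D)))) = Add(Rational(-1, 2), Mul(Rational(1, 6), Mul(-2, Add(B, D)))) = Add(Rational(-1, 2), Mul(Rational(1, 6), Add(Mul(-2, B), Mul(-2, D)))) = Add(Rational(-1, 2), Add(Mul(Rational(-1, 3), B), Mul(Rational(-1, 3), D))) = Add(Rational(-1, 2), Mul(Rational(-1, 3), B), Mul(Rational(-1, 3), D)))
Mul(-75, Pow(Add(Mul(Add(2, Mul(-1, 3)), Function('C')(Function('g')(-5), -5)), -5), -1)) = Mul(-75, Pow(Add(Mul(Add(2, Mul(-1, 3)), Add(Rational(-1, 2), Mul(Rational(-1, 3), -5), Mul(Rational(-1, 3), 0))), -5), -1)) = Mul(-75, Pow(Add(Mul(Add(2, -3), Add(Rational(-1, 2), Rational(5, 3), 0)), -5), -1)) = Mul(-75, Pow(Add(Mul(-1, Rational(7, 6)), -5), -1)) = Mul(-75, Pow(Add(Rational(-7, 6), -5), -1)) = Mul(-75, Pow(Rational(-37, 6), -1)) = Mul(-75, Rational(-6, 37)) = Rational(450, 37)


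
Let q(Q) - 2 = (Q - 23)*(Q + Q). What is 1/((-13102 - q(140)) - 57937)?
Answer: -1/103801 ≈ -9.6338e-6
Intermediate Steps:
q(Q) = 2 + 2*Q*(-23 + Q) (q(Q) = 2 + (Q - 23)*(Q + Q) = 2 + (-23 + Q)*(2*Q) = 2 + 2*Q*(-23 + Q))
1/((-13102 - q(140)) - 57937) = 1/((-13102 - (2 - 46*140 + 2*140**2)) - 57937) = 1/((-13102 - (2 - 6440 + 2*19600)) - 57937) = 1/((-13102 - (2 - 6440 + 39200)) - 57937) = 1/((-13102 - 1*32762) - 57937) = 1/((-13102 - 32762) - 57937) = 1/(-45864 - 57937) = 1/(-103801) = -1/103801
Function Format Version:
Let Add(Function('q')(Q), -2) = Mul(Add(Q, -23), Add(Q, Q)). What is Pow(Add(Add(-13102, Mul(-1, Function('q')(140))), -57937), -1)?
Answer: Rational(-1, 103801) ≈ -9.6338e-6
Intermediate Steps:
Function('q')(Q) = Add(2, Mul(2, Q, Add(-23, Q))) (Function('q')(Q) = Add(2, Mul(Add(Q, -23), Add(Q, Q))) = Add(2, Mul(Add(-23, Q), Mul(2, Q))) = Add(2, Mul(2, Q, Add(-23, Q))))
Pow(Add(Add(-13102, Mul(-1, Function('q')(140))), -57937), -1) = Pow(Add(Add(-13102, Mul(-1, Add(2, Mul(-46, 140), Mul(2, Pow(140, 2))))), -57937), -1) = Pow(Add(Add(-13102, Mul(-1, Add(2, -6440, Mul(2, 19600)))), -57937), -1) = Pow(Add(Add(-13102, Mul(-1, Add(2, -6440, 39200))), -57937), -1) = Pow(Add(Add(-13102, Mul(-1, 32762)), -57937), -1) = Pow(Add(Add(-13102, -32762), -57937), -1) = Pow(Add(-45864, -57937), -1) = Pow(-103801, -1) = Rational(-1, 103801)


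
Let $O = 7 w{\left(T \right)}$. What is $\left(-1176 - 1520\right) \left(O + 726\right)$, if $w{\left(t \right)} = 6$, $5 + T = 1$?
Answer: $-2070528$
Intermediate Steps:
$T = -4$ ($T = -5 + 1 = -4$)
$O = 42$ ($O = 7 \cdot 6 = 42$)
$\left(-1176 - 1520\right) \left(O + 726\right) = \left(-1176 - 1520\right) \left(42 + 726\right) = \left(-2696\right) 768 = -2070528$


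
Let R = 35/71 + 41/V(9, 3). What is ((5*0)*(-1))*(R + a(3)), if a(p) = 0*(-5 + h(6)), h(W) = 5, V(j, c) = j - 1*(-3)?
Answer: 0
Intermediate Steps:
V(j, c) = 3 + j (V(j, c) = j + 3 = 3 + j)
R = 3331/852 (R = 35/71 + 41/(3 + 9) = 35*(1/71) + 41/12 = 35/71 + 41*(1/12) = 35/71 + 41/12 = 3331/852 ≈ 3.9096)
a(p) = 0 (a(p) = 0*(-5 + 5) = 0*0 = 0)
((5*0)*(-1))*(R + a(3)) = ((5*0)*(-1))*(3331/852 + 0) = (0*(-1))*(3331/852) = 0*(3331/852) = 0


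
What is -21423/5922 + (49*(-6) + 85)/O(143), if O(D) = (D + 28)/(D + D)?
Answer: -2091491/5922 ≈ -353.17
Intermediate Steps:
O(D) = (28 + D)/(2*D) (O(D) = (28 + D)/((2*D)) = (28 + D)*(1/(2*D)) = (28 + D)/(2*D))
-21423/5922 + (49*(-6) + 85)/O(143) = -21423/5922 + (49*(-6) + 85)/(((½)*(28 + 143)/143)) = -21423*1/5922 + (-294 + 85)/(((½)*(1/143)*171)) = -7141/1974 - 209/171/286 = -7141/1974 - 209*286/171 = -7141/1974 - 3146/9 = -2091491/5922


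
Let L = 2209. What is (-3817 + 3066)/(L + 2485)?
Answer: -751/4694 ≈ -0.15999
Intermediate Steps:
(-3817 + 3066)/(L + 2485) = (-3817 + 3066)/(2209 + 2485) = -751/4694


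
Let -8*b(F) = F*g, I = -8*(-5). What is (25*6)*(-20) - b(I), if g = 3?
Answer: -2985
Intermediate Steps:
I = 40
b(F) = -3*F/8 (b(F) = -F*3/8 = -3*F/8)
(25*6)*(-20) - b(I) = (25*6)*(-20) - (-3)*40/8 = 150*(-20) - 1*(-15) = -3000 + 15 = -2985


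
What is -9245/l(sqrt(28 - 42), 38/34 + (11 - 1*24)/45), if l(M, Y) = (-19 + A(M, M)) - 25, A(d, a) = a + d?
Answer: 101695/498 + 9245*I*sqrt(14)/996 ≈ 204.21 + 34.731*I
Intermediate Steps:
l(M, Y) = -44 + 2*M (l(M, Y) = (-19 + (M + M)) - 25 = (-19 + 2*M) - 25 = -44 + 2*M)
-9245/l(sqrt(28 - 42), 38/34 + (11 - 1*24)/45) = -9245/(-44 + 2*sqrt(28 - 42)) = -9245/(-44 + 2*sqrt(-14)) = -9245/(-44 + 2*(I*sqrt(14))) = -9245/(-44 + 2*I*sqrt(14))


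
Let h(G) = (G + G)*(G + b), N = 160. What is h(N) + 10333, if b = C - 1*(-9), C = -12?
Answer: 60573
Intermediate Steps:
b = -3 (b = -12 - 1*(-9) = -12 + 9 = -3)
h(G) = 2*G*(-3 + G) (h(G) = (G + G)*(G - 3) = (2*G)*(-3 + G) = 2*G*(-3 + G))
h(N) + 10333 = 2*160*(-3 + 160) + 10333 = 2*160*157 + 10333 = 50240 + 10333 = 60573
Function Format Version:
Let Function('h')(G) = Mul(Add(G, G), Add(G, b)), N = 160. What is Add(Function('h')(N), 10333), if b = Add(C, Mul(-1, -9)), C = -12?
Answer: 60573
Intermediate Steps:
b = -3 (b = Add(-12, Mul(-1, -9)) = Add(-12, 9) = -3)
Function('h')(G) = Mul(2, G, Add(-3, G)) (Function('h')(G) = Mul(Add(G, G), Add(G, -3)) = Mul(Mul(2, G), Add(-3, G)) = Mul(2, G, Add(-3, G)))
Add(Function('h')(N), 10333) = Add(Mul(2, 160, Add(-3, 160)), 10333) = Add(Mul(2, 160, 157), 10333) = Add(50240, 10333) = 60573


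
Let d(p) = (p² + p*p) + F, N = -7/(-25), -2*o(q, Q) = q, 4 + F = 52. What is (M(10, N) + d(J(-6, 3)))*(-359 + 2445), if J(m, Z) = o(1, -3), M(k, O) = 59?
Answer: 224245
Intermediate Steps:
F = 48 (F = -4 + 52 = 48)
o(q, Q) = -q/2
N = 7/25 (N = -7*(-1/25) = 7/25 ≈ 0.28000)
J(m, Z) = -½ (J(m, Z) = -½*1 = -½)
d(p) = 48 + 2*p² (d(p) = (p² + p*p) + 48 = (p² + p²) + 48 = 2*p² + 48 = 48 + 2*p²)
(M(10, N) + d(J(-6, 3)))*(-359 + 2445) = (59 + (48 + 2*(-½)²))*(-359 + 2445) = (59 + (48 + 2*(¼)))*2086 = (59 + (48 + ½))*2086 = (59 + 97/2)*2086 = (215/2)*2086 = 224245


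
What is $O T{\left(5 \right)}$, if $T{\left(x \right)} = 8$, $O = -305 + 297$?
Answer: $-64$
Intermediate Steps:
$O = -8$
$O T{\left(5 \right)} = \left(-8\right) 8 = -64$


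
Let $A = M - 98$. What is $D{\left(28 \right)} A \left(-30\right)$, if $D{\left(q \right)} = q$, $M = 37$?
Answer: $51240$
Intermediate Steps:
$A = -61$ ($A = 37 - 98 = -61$)
$D{\left(28 \right)} A \left(-30\right) = 28 \left(\left(-61\right) \left(-30\right)\right) = 28 \cdot 1830 = 51240$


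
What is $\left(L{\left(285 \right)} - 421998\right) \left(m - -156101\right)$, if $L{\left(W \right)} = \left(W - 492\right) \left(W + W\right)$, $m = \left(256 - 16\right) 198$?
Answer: $-109952896548$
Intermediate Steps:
$m = 47520$ ($m = 240 \cdot 198 = 47520$)
$L{\left(W \right)} = 2 W \left(-492 + W\right)$ ($L{\left(W \right)} = \left(-492 + W\right) 2 W = 2 W \left(-492 + W\right)$)
$\left(L{\left(285 \right)} - 421998\right) \left(m - -156101\right) = \left(2 \cdot 285 \left(-492 + 285\right) - 421998\right) \left(47520 - -156101\right) = \left(2 \cdot 285 \left(-207\right) - 421998\right) \left(47520 + 156101\right) = \left(-117990 - 421998\right) 203621 = \left(-539988\right) 203621 = -109952896548$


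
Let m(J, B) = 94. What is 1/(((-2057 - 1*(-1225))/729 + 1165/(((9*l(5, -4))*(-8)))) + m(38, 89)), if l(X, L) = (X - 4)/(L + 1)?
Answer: 5832/824647 ≈ 0.0070721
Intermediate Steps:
l(X, L) = (-4 + X)/(1 + L)
1/(((-2057 - 1*(-1225))/729 + 1165/(((9*l(5, -4))*(-8)))) + m(38, 89)) = 1/(((-2057 - 1*(-1225))/729 + 1165/(((9*((-4 + 5)/(1 - 4)))*(-8)))) + 94) = 1/(((-2057 + 1225)*(1/729) + 1165/(((9*(1/(-3)))*(-8)))) + 94) = 1/((-832*1/729 + 1165/(((9*(-⅓*1))*(-8)))) + 94) = 1/((-832/729 + 1165/(((9*(-⅓))*(-8)))) + 94) = 1/((-832/729 + 1165/((-3*(-8)))) + 94) = 1/((-832/729 + 1165/24) + 94) = 1/(276439/5832 + 94) = 1/(824647/5832) = 5832/824647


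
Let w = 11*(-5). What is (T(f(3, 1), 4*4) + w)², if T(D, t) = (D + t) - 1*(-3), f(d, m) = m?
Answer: 1225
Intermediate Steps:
T(D, t) = 3 + D + t (T(D, t) = (D + t) + 3 = 3 + D + t)
w = -55
(T(f(3, 1), 4*4) + w)² = ((3 + 1 + 4*4) - 55)² = ((3 + 1 + 16) - 55)² = (20 - 55)² = (-35)² = 1225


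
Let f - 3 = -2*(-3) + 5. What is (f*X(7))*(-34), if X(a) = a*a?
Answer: -23324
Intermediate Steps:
X(a) = a²
f = 14 (f = 3 + (-2*(-3) + 5) = 3 + (6 + 5) = 3 + 11 = 14)
(f*X(7))*(-34) = (14*7²)*(-34) = (14*49)*(-34) = 686*(-34) = -23324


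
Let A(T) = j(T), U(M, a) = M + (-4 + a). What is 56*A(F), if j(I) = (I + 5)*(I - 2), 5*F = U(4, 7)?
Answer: -5376/25 ≈ -215.04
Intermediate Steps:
U(M, a) = -4 + M + a
F = 7/5 (F = (-4 + 4 + 7)/5 = (⅕)*7 = 7/5 ≈ 1.4000)
j(I) = (-2 + I)*(5 + I) (j(I) = (5 + I)*(-2 + I) = (-2 + I)*(5 + I))
A(T) = -10 + T² + 3*T
56*A(F) = 56*(-10 + (7/5)² + 3*(7/5)) = 56*(-10 + 49/25 + 21/5) = 56*(-96/25) = -5376/25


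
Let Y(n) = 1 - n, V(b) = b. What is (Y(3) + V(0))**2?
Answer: 4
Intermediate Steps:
(Y(3) + V(0))**2 = ((1 - 1*3) + 0)**2 = ((1 - 3) + 0)**2 = (-2 + 0)**2 = (-2)**2 = 4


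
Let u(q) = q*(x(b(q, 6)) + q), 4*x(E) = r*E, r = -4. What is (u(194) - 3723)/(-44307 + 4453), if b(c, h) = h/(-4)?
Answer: -17102/19927 ≈ -0.85823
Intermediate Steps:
b(c, h) = -h/4 (b(c, h) = h*(-¼) = -h/4)
x(E) = -E (x(E) = (-4*E)/4 = -E)
u(q) = q*(3/2 + q) (u(q) = q*(-(-1)*6/4 + q) = q*(-1*(-3/2) + q) = q*(3/2 + q))
(u(194) - 3723)/(-44307 + 4453) = ((½)*194*(3 + 2*194) - 3723)/(-44307 + 4453) = ((½)*194*(3 + 388) - 3723)/(-39854) = ((½)*194*391 - 3723)*(-1/39854) = (37927 - 3723)*(-1/39854) = 34204*(-1/39854) = -17102/19927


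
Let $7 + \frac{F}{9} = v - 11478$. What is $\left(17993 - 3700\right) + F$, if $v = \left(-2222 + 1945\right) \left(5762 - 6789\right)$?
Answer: $2471239$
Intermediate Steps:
$v = 284479$ ($v = \left(-277\right) \left(-1027\right) = 284479$)
$F = 2456946$ ($F = -63 + 9 \left(284479 - 11478\right) = -63 + 9 \cdot 273001 = -63 + 2457009 = 2456946$)
$\left(17993 - 3700\right) + F = \left(17993 - 3700\right) + 2456946 = 14293 + 2456946 = 2471239$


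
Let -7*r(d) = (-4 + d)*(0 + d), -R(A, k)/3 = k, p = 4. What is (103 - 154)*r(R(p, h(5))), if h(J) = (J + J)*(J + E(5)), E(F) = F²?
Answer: 41493600/7 ≈ 5.9277e+6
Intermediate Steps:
h(J) = 2*J*(25 + J) (h(J) = (J + J)*(J + 5²) = (2*J)*(J + 25) = (2*J)*(25 + J) = 2*J*(25 + J))
R(A, k) = -3*k
r(d) = -d*(-4 + d)/7 (r(d) = -(-4 + d)*(0 + d)/7 = -(-4 + d)*d/7 = -d*(-4 + d)/7)
(103 - 154)*r(R(p, h(5))) = (103 - 154)*((-6*5*(25 + 5))*(4 - (-3)*2*5*(25 + 5))/7) = -51*(-6*5*30)*(4 - (-3)*2*5*30)/7 = -51*(-3*300)*(4 - (-3)*300)/7 = -51*(-900)*(4 - 1*(-900))/7 = -51*(-900)*(4 + 900)/7 = -51*(-900)*904/7 = -51*(-813600/7) = 41493600/7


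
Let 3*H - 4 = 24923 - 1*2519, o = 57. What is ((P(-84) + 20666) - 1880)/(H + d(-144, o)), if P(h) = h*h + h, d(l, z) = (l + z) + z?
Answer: 38637/11159 ≈ 3.4624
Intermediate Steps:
H = 22408/3 (H = 4/3 + (24923 - 1*2519)/3 = 4/3 + (24923 - 2519)/3 = 4/3 + (1/3)*22404 = 4/3 + 7468 = 22408/3 ≈ 7469.3)
d(l, z) = l + 2*z
P(h) = h + h**2 (P(h) = h**2 + h = h + h**2)
((P(-84) + 20666) - 1880)/(H + d(-144, o)) = ((-84*(1 - 84) + 20666) - 1880)/(22408/3 + (-144 + 2*57)) = ((-84*(-83) + 20666) - 1880)/(22408/3 + (-144 + 114)) = ((6972 + 20666) - 1880)/(22408/3 - 30) = (27638 - 1880)/(22318/3) = 25758*(3/22318) = 38637/11159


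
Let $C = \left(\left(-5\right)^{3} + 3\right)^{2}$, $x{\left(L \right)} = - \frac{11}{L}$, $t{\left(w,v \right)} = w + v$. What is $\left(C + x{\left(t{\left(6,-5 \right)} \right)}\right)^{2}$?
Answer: $221206129$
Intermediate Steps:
$t{\left(w,v \right)} = v + w$
$C = 14884$ ($C = \left(-125 + 3\right)^{2} = \left(-122\right)^{2} = 14884$)
$\left(C + x{\left(t{\left(6,-5 \right)} \right)}\right)^{2} = \left(14884 - \frac{11}{-5 + 6}\right)^{2} = \left(14884 - \frac{11}{1}\right)^{2} = \left(14884 - 11\right)^{2} = 14873^{2} = 221206129$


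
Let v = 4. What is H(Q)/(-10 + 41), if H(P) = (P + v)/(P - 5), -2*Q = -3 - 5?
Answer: -8/31 ≈ -0.25806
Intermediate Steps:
Q = 4 (Q = -(-3 - 5)/2 = -1/2*(-8) = 4)
H(P) = (4 + P)/(-5 + P) (H(P) = (P + 4)/(P - 5) = (4 + P)/(-5 + P))
H(Q)/(-10 + 41) = ((4 + 4)/(-5 + 4))/(-10 + 41) = (8/(-1))/31 = -1*8*(1/31) = -8*1/31 = -8/31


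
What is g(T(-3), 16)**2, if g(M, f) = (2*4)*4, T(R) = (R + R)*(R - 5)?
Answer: 1024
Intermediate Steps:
T(R) = 2*R*(-5 + R) (T(R) = (2*R)*(-5 + R) = 2*R*(-5 + R))
g(M, f) = 32 (g(M, f) = 8*4 = 32)
g(T(-3), 16)**2 = 32**2 = 1024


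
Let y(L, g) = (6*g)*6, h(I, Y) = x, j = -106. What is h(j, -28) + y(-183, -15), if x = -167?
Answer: -707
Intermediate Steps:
h(I, Y) = -167
y(L, g) = 36*g
h(j, -28) + y(-183, -15) = -167 + 36*(-15) = -167 - 540 = -707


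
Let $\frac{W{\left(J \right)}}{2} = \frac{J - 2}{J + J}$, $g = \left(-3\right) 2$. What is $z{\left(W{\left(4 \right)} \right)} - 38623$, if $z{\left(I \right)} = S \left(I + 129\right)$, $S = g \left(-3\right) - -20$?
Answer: $-33702$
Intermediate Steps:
$g = -6$
$S = 38$ ($S = \left(-6\right) \left(-3\right) - -20 = 18 + 20 = 38$)
$W{\left(J \right)} = \frac{-2 + J}{J}$ ($W{\left(J \right)} = 2 \frac{J - 2}{J + J} = 2 \frac{-2 + J}{2 J} = \frac{-2 + J}{J}$)
$z{\left(I \right)} = 4902 + 38 I$ ($z{\left(I \right)} = 38 \left(I + 129\right) = 38 \left(129 + I\right) = 4902 + 38 I$)
$z{\left(W{\left(4 \right)} \right)} - 38623 = \left(4902 + 38 \frac{-2 + 4}{4}\right) - 38623 = \left(4902 + 38 \cdot \frac{1}{4} \cdot 2\right) - 38623 = \left(4902 + 38 \cdot \frac{1}{2}\right) - 38623 = \left(4902 + 19\right) - 38623 = 4921 - 38623 = -33702$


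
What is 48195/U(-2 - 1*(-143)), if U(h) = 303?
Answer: 16065/101 ≈ 159.06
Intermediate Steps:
48195/U(-2 - 1*(-143)) = 48195/303 = 48195*(1/303) = 16065/101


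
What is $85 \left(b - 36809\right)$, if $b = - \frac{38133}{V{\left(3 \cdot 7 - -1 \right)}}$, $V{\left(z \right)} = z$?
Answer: $- \frac{72074135}{22} \approx -3.2761 \cdot 10^{6}$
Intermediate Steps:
$b = - \frac{38133}{22}$ ($b = - \frac{38133}{3 \cdot 7 - -1} = - \frac{38133}{21 + \left(-1 + 2\right)} = - \frac{38133}{21 + 1} = - \frac{38133}{22} \approx -1733.3$)
$85 \left(b - 36809\right) = 85 \left(- \frac{38133}{22} - 36809\right) = 85 \left(- \frac{847931}{22}\right) = - \frac{72074135}{22}$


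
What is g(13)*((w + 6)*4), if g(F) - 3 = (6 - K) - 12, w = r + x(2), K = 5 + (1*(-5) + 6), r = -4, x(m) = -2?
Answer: 0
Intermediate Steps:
K = 6 (K = 5 + (-5 + 6) = 5 + 1 = 6)
w = -6 (w = -4 - 2 = -6)
g(F) = -9 (g(F) = 3 + ((6 - 1*6) - 12) = 3 + ((6 - 6) - 12) = 3 + (0 - 12) = 3 - 12 = -9)
g(13)*((w + 6)*4) = -9*(-6 + 6)*4 = -0*4 = -9*0 = 0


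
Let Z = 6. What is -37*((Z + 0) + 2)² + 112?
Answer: -2256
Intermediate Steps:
-37*((Z + 0) + 2)² + 112 = -37*((6 + 0) + 2)² + 112 = -37*(6 + 2)² + 112 = -37*8² + 112 = -37*64 + 112 = -2368 + 112 = -2256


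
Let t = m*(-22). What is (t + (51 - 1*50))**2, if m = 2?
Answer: 1849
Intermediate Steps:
t = -44 (t = 2*(-22) = -44)
(t + (51 - 1*50))**2 = (-44 + (51 - 1*50))**2 = (-44 + (51 - 50))**2 = (-44 + 1)**2 = (-43)**2 = 1849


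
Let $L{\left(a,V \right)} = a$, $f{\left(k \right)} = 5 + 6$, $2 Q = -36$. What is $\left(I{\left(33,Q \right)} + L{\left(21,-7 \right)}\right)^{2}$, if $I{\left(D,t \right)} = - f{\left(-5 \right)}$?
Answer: $100$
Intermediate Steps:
$Q = -18$ ($Q = \frac{1}{2} \left(-36\right) = -18$)
$f{\left(k \right)} = 11$
$I{\left(D,t \right)} = -11$ ($I{\left(D,t \right)} = \left(-1\right) 11 = -11$)
$\left(I{\left(33,Q \right)} + L{\left(21,-7 \right)}\right)^{2} = \left(-11 + 21\right)^{2} = 10^{2} = 100$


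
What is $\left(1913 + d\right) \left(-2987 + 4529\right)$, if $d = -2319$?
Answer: $-626052$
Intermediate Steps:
$\left(1913 + d\right) \left(-2987 + 4529\right) = \left(1913 - 2319\right) \left(-2987 + 4529\right) = \left(-406\right) 1542 = -626052$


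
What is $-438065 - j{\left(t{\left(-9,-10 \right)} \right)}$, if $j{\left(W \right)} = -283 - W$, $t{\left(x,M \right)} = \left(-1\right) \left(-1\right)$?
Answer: $-437781$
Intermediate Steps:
$t{\left(x,M \right)} = 1$
$-438065 - j{\left(t{\left(-9,-10 \right)} \right)} = -438065 - \left(-283 - 1\right) = -438065 - -284 = -438065 + 284 = -437781$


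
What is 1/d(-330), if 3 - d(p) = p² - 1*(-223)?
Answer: -1/109120 ≈ -9.1642e-6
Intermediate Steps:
d(p) = -220 - p² (d(p) = 3 - (p² - 1*(-223)) = 3 - (p² + 223) = 3 - (223 + p²) = 3 + (-223 - p²) = -220 - p²)
1/d(-330) = 1/(-220 - 1*(-330)²) = 1/(-220 - 1*108900) = 1/(-220 - 108900) = 1/(-109120) = -1/109120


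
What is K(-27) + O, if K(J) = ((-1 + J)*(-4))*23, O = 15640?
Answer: 18216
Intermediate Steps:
K(J) = 92 - 92*J (K(J) = (4 - 4*J)*23 = 92 - 92*J)
K(-27) + O = (92 - 92*(-27)) + 15640 = (92 + 2484) + 15640 = 2576 + 15640 = 18216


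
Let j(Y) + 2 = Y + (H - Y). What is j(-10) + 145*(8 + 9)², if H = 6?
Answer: 41909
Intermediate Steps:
j(Y) = 4 (j(Y) = -2 + (Y + (6 - Y)) = -2 + 6 = 4)
j(-10) + 145*(8 + 9)² = 4 + 145*(8 + 9)² = 4 + 145*17² = 4 + 145*289 = 4 + 41905 = 41909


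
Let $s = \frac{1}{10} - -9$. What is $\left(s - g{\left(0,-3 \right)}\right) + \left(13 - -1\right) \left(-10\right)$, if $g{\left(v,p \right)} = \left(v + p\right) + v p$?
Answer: $- \frac{1279}{10} \approx -127.9$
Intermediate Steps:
$g{\left(v,p \right)} = p + v + p v$ ($g{\left(v,p \right)} = \left(p + v\right) + p v = p + v + p v$)
$s = \frac{91}{10}$ ($s = \frac{1}{10} + 9 = \frac{91}{10} \approx 9.1$)
$\left(s - g{\left(0,-3 \right)}\right) + \left(13 - -1\right) \left(-10\right) = \left(\frac{91}{10} - \left(-3 + 0 - 0\right)\right) + \left(13 - -1\right) \left(-10\right) = \left(\frac{91}{10} - \left(-3 + 0 + 0\right)\right) + \left(13 + 1\right) \left(-10\right) = \left(\frac{91}{10} - -3\right) + 14 \left(-10\right) = \left(\frac{91}{10} + 3\right) - 140 = \frac{121}{10} - 140 = - \frac{1279}{10}$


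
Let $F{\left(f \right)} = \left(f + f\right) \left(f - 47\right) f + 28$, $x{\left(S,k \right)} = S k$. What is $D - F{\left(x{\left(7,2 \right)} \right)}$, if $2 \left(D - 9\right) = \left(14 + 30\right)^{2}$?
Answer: $13885$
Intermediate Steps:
$D = 977$ ($D = 9 + \frac{\left(14 + 30\right)^{2}}{2} = 9 + \frac{44^{2}}{2} = 9 + \frac{1}{2} \cdot 1936 = 9 + 968 = 977$)
$F{\left(f \right)} = 28 + 2 f^{2} \left(-47 + f\right)$ ($F{\left(f \right)} = 2 f \left(-47 + f\right) f + 28 = 2 f^{2} \left(-47 + f\right) + 28 = 28 + 2 f^{2} \left(-47 + f\right)$)
$D - F{\left(x{\left(7,2 \right)} \right)} = 977 - \left(28 - 94 \left(7 \cdot 2\right)^{2} + 2 \left(7 \cdot 2\right)^{3}\right) = 977 - \left(28 - 94 \cdot 14^{2} + 2 \cdot 14^{3}\right) = 977 - \left(28 - 18424 + 2 \cdot 2744\right) = 977 - \left(28 - 18424 + 5488\right) = 977 - -12908 = 977 + 12908 = 13885$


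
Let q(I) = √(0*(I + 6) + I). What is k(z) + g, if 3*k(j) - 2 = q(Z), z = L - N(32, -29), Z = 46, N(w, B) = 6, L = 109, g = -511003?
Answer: -1533007/3 + √46/3 ≈ -5.1100e+5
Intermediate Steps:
q(I) = √I (q(I) = √(0*(6 + I) + I) = √(0 + I) = √I)
z = 103 (z = 109 - 1*6 = 109 - 6 = 103)
k(j) = ⅔ + √46/3
k(z) + g = (⅔ + √46/3) - 511003 = -1533007/3 + √46/3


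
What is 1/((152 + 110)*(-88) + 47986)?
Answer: 1/24930 ≈ 4.0112e-5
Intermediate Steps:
1/((152 + 110)*(-88) + 47986) = 1/(262*(-88) + 47986) = 1/(-23056 + 47986) = 1/24930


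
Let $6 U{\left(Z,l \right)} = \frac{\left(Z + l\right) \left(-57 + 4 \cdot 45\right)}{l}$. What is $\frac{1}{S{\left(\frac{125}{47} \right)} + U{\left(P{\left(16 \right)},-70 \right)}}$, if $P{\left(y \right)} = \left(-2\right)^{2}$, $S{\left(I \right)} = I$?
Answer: $\frac{3290}{72341} \approx 0.045479$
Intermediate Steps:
$P{\left(y \right)} = 4$
$U{\left(Z,l \right)} = \frac{123 Z + 123 l}{6 l}$ ($U{\left(Z,l \right)} = \frac{\left(Z + l\right) \left(-57 + 4 \cdot 45\right) \frac{1}{l}}{6} = \frac{\left(Z + l\right) \left(-57 + 180\right) \frac{1}{l}}{6} = \frac{\left(Z + l\right) 123 \frac{1}{l}}{6} = \frac{\left(123 Z + 123 l\right) \frac{1}{l}}{6} = \frac{\frac{1}{l} \left(123 Z + 123 l\right)}{6} = \frac{123 Z + 123 l}{6 l}$)
$\frac{1}{S{\left(\frac{125}{47} \right)} + U{\left(P{\left(16 \right)},-70 \right)}} = \frac{1}{\frac{125}{47} + \frac{41 \left(4 - 70\right)}{2 \left(-70\right)}} = \frac{1}{125 \cdot \frac{1}{47} + \frac{41}{2} \left(- \frac{1}{70}\right) \left(-66\right)} = \frac{1}{\frac{125}{47} + \frac{1353}{70}} = \frac{1}{\frac{72341}{3290}} = \frac{3290}{72341}$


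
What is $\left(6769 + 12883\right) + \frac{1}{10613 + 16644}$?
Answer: $\frac{535654565}{27257} \approx 19652.0$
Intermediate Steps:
$\left(6769 + 12883\right) + \frac{1}{10613 + 16644} = 19652 + \frac{1}{27257} = \frac{535654565}{27257}$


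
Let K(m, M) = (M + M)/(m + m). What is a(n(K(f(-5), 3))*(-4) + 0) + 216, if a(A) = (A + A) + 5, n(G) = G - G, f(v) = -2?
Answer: 221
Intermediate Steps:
K(m, M) = M/m (K(m, M) = (2*M)/((2*m)) = (2*M)*(1/(2*m)) = M/m)
n(G) = 0
a(A) = 5 + 2*A (a(A) = 2*A + 5 = 5 + 2*A)
a(n(K(f(-5), 3))*(-4) + 0) + 216 = (5 + 2*(0*(-4) + 0)) + 216 = (5 + 2*(0 + 0)) + 216 = (5 + 2*0) + 216 = (5 + 0) + 216 = 5 + 216 = 221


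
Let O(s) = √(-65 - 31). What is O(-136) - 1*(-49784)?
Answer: 49784 + 4*I*√6 ≈ 49784.0 + 9.798*I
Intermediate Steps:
O(s) = 4*I*√6 (O(s) = √(-96) = 4*I*√6)
O(-136) - 1*(-49784) = 4*I*√6 - 1*(-49784) = 4*I*√6 + 49784 = 49784 + 4*I*√6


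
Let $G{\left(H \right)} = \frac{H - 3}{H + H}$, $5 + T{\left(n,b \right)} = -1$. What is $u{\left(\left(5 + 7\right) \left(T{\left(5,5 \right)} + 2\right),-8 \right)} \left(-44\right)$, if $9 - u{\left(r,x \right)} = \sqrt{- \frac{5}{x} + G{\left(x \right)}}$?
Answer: $-396 + 11 \sqrt{21} \approx -345.59$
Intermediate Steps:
$T{\left(n,b \right)} = -6$ ($T{\left(n,b \right)} = -5 - 1 = -6$)
$G{\left(H \right)} = \frac{-3 + H}{2 H}$
$u{\left(r,x \right)} = 9 - \sqrt{- \frac{5}{x} + \frac{-3 + x}{2 x}}$
$u{\left(\left(5 + 7\right) \left(T{\left(5,5 \right)} + 2\right),-8 \right)} \left(-44\right) = \left(9 - \frac{\sqrt{2} \sqrt{\frac{-13 - 8}{-8}}}{2}\right) \left(-44\right) = \left(9 - \frac{\sqrt{2} \sqrt{\left(- \frac{1}{8}\right) \left(-21\right)}}{2}\right) \left(-44\right) = \left(9 - \frac{\sqrt{2} \sqrt{\frac{21}{8}}}{2}\right) \left(-44\right) = \left(9 - \frac{\sqrt{2} \frac{\sqrt{42}}{4}}{2}\right) \left(-44\right) = \left(9 - \frac{\sqrt{21}}{4}\right) \left(-44\right) = -396 + 11 \sqrt{21}$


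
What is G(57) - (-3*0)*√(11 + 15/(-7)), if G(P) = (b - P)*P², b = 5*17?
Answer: 90972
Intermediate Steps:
b = 85
G(P) = P²*(85 - P) (G(P) = (85 - P)*P² = P²*(85 - P))
G(57) - (-3*0)*√(11 + 15/(-7)) = 57²*(85 - 1*57) - (-3*0)*√(11 + 15/(-7)) = 3249*(85 - 57) - 0*√(11 + 15*(-⅐)) = 3249*28 - 0*√(11 - 15/7) = 90972 - 0*√(62/7) = 90972 - 0*√434/7 = 90972 - 1*0 = 90972 + 0 = 90972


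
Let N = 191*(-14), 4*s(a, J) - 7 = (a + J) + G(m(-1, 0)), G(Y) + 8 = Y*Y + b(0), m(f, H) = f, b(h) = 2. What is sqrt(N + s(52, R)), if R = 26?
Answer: I*sqrt(2654) ≈ 51.517*I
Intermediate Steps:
G(Y) = -6 + Y**2 (G(Y) = -8 + (Y*Y + 2) = -8 + (Y**2 + 2) = -8 + (2 + Y**2) = -6 + Y**2)
s(a, J) = 1/2 + J/4 + a/4 (s(a, J) = 7/4 + ((a + J) + (-6 + (-1)**2))/4 = 7/4 + ((J + a) + (-6 + 1))/4 = 7/4 + ((J + a) - 5)/4 = 7/4 + (-5 + J + a)/4 = 7/4 + (-5/4 + J/4 + a/4) = 1/2 + J/4 + a/4)
N = -2674
sqrt(N + s(52, R)) = sqrt(-2674 + (1/2 + (1/4)*26 + (1/4)*52)) = sqrt(-2674 + (1/2 + 13/2 + 13)) = sqrt(-2674 + 20) = sqrt(-2654) = I*sqrt(2654)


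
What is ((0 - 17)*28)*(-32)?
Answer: 15232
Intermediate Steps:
((0 - 17)*28)*(-32) = -17*28*(-32) = -476*(-32) = 15232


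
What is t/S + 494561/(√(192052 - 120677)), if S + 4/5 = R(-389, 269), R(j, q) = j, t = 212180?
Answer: -1060900/1949 + 494561*√2855/14275 ≈ 1306.8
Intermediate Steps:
S = -1949/5 (S = -⅘ - 389 = -1949/5 ≈ -389.80)
t/S + 494561/(√(192052 - 120677)) = 212180/(-1949/5) + 494561/(√(192052 - 120677)) = 212180*(-5/1949) + 494561/(√71375) = -1060900/1949 + 494561/((5*√2855)) = -1060900/1949 + 494561*(√2855/14275) = -1060900/1949 + 494561*√2855/14275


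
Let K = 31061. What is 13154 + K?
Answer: 44215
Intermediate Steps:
13154 + K = 13154 + 31061 = 44215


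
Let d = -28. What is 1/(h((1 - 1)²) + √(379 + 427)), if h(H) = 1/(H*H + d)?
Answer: 28/631903 + 784*√806/631903 ≈ 0.035268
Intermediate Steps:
h(H) = 1/(-28 + H²) (h(H) = 1/(H*H - 28) = 1/(H² - 28) = 1/(-28 + H²))
1/(h((1 - 1)²) + √(379 + 427)) = 1/(1/(-28 + ((1 - 1)²)²) + √(379 + 427)) = 1/(1/(-28 + (0²)²) + √806) = 1/(1/(-28 + 0²) + √806) = 1/(1/(-28 + 0) + √806) = 1/(1/(-28) + √806) = 1/(-1/28 + √806)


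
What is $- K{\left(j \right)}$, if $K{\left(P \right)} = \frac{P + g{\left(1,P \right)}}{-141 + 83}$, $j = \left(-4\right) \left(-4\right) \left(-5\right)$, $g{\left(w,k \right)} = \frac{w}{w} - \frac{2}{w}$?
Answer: $- \frac{81}{58} \approx -1.3966$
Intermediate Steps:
$g{\left(w,k \right)} = 1 - \frac{2}{w}$
$j = -80$ ($j = 16 \left(-5\right) = -80$)
$K{\left(P \right)} = \frac{1}{58} - \frac{P}{58}$ ($K{\left(P \right)} = \frac{P + \frac{-2 + 1}{1}}{-141 + 83} = \frac{P + 1 \left(-1\right)}{-58} = \left(P - 1\right) \left(- \frac{1}{58}\right) = \left(-1 + P\right) \left(- \frac{1}{58}\right) = \frac{1}{58} - \frac{P}{58}$)
$- K{\left(j \right)} = - (\frac{1}{58} - - \frac{40}{29}) = - (\frac{1}{58} + \frac{40}{29}) = \left(-1\right) \frac{81}{58} = - \frac{81}{58}$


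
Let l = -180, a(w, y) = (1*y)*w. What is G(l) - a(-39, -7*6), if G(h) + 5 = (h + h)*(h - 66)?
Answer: 86917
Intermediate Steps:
a(w, y) = w*y (a(w, y) = y*w = w*y)
G(h) = -5 + 2*h*(-66 + h) (G(h) = -5 + (h + h)*(h - 66) = -5 + (2*h)*(-66 + h) = -5 + 2*h*(-66 + h))
G(l) - a(-39, -7*6) = (-5 - 132*(-180) + 2*(-180)²) - (-39)*(-7*6) = (-5 + 23760 + 2*32400) - (-39)*(-42) = (-5 + 23760 + 64800) - 1*1638 = 88555 - 1638 = 86917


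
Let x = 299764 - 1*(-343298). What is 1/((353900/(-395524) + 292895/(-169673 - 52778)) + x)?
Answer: 21996177331/14144857143724802 ≈ 1.5551e-6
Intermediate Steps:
x = 643062 (x = 299764 + 343298 = 643062)
1/((353900/(-395524) + 292895/(-169673 - 52778)) + x) = 1/((353900/(-395524) + 292895/(-169673 - 52778)) + 643062) = 1/((353900*(-1/395524) + 292895/(-222451)) + 643062) = 1/((-88475/98881 + 292895*(-1/222451)) + 643062) = 1/((-88475/98881 - 292895/222451) + 643062) = 1/(-48643102720/21996177331 + 643062) = 1/(14144857143724802/21996177331) = 21996177331/14144857143724802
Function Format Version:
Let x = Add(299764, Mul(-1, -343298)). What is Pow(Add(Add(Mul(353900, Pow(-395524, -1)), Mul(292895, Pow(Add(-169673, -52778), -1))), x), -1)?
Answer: Rational(21996177331, 14144857143724802) ≈ 1.5551e-6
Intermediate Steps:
x = 643062 (x = Add(299764, 343298) = 643062)
Pow(Add(Add(Mul(353900, Pow(-395524, -1)), Mul(292895, Pow(Add(-169673, -52778), -1))), x), -1) = Pow(Add(Add(Mul(353900, Pow(-395524, -1)), Mul(292895, Pow(Add(-169673, -52778), -1))), 643062), -1) = Pow(Add(Add(Mul(353900, Rational(-1, 395524)), Mul(292895, Pow(-222451, -1))), 643062), -1) = Pow(Add(Add(Rational(-88475, 98881), Mul(292895, Rational(-1, 222451))), 643062), -1) = Pow(Add(Add(Rational(-88475, 98881), Rational(-292895, 222451)), 643062), -1) = Pow(Add(Rational(-48643102720, 21996177331), 643062), -1) = Pow(Rational(14144857143724802, 21996177331), -1) = Rational(21996177331, 14144857143724802)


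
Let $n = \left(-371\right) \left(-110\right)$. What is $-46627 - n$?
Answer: $-87437$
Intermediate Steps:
$n = 40810$
$-46627 - n = -46627 - 40810 = -87437$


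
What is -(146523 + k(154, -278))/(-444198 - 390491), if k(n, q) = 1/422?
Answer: 3254353/18538882 ≈ 0.17554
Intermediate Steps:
k(n, q) = 1/422
-(146523 + k(154, -278))/(-444198 - 390491) = -(146523 + 1/422)/(-444198 - 390491) = -61832707/(422*(-834689)) = -61832707*(-1)/(422*834689) = -1*(-3254353/18538882) = 3254353/18538882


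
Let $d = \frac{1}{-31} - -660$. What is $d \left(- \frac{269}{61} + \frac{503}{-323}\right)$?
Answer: $- \frac{2405364630}{610793} \approx -3938.1$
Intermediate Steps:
$d = \frac{20459}{31}$ ($d = - \frac{1}{31} + 660 = \frac{20459}{31} \approx 659.97$)
$d \left(- \frac{269}{61} + \frac{503}{-323}\right) = \frac{20459 \left(- \frac{269}{61} + \frac{503}{-323}\right)}{31} = \frac{20459 \left(\left(-269\right) \frac{1}{61} + 503 \left(- \frac{1}{323}\right)\right)}{31} = \frac{20459 \left(- \frac{269}{61} - \frac{503}{323}\right)}{31} = \frac{20459}{31} \left(- \frac{117570}{19703}\right) = - \frac{2405364630}{610793}$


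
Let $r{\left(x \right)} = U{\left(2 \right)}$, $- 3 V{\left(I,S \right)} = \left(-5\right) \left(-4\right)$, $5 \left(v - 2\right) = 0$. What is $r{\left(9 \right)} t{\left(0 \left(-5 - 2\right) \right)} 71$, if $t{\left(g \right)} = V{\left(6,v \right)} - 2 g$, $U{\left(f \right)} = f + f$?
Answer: $- \frac{5680}{3} \approx -1893.3$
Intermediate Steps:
$v = 2$ ($v = 2 + \frac{1}{5} \cdot 0 = 2 + 0 = 2$)
$V{\left(I,S \right)} = - \frac{20}{3}$ ($V{\left(I,S \right)} = - \frac{\left(-5\right) \left(-4\right)}{3} = \left(- \frac{1}{3}\right) 20 = - \frac{20}{3}$)
$U{\left(f \right)} = 2 f$
$r{\left(x \right)} = 4$ ($r{\left(x \right)} = 2 \cdot 2 = 4$)
$t{\left(g \right)} = - \frac{20}{3} - 2 g$
$r{\left(9 \right)} t{\left(0 \left(-5 - 2\right) \right)} 71 = 4 \left(- \frac{20}{3} - 2 \cdot 0 \left(-5 - 2\right)\right) 71 = 4 \left(- \frac{20}{3} - 2 \cdot 0 \left(-7\right)\right) 71 = 4 \left(- \frac{20}{3} - 0\right) 71 = 4 \left(- \frac{20}{3} + 0\right) 71 = 4 \left(- \frac{20}{3}\right) 71 = \left(- \frac{80}{3}\right) 71 = - \frac{5680}{3}$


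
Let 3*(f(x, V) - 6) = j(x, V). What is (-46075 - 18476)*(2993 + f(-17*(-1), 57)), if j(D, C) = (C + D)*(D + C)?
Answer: -311415541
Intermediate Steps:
j(D, C) = (C + D)**2 (j(D, C) = (C + D)*(C + D) = (C + D)**2)
f(x, V) = 6 + (V + x)**2/3
(-46075 - 18476)*(2993 + f(-17*(-1), 57)) = (-46075 - 18476)*(2993 + (6 + (57 - 17*(-1))**2/3)) = -64551*(2993 + (6 + (57 + 17)**2/3)) = -64551*(2993 + (6 + (1/3)*74**2)) = -64551*(2993 + (6 + (1/3)*5476)) = -64551*(2993 + (6 + 5476/3)) = -64551*(2993 + 5494/3) = -64551*14473/3 = -311415541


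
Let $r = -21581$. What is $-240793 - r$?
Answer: $-219212$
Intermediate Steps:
$-240793 - r = -240793 - -21581 = -240793 + 21581 = -219212$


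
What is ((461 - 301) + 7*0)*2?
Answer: 320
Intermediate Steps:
((461 - 301) + 7*0)*2 = (160 + 0)*2 = 160*2 = 320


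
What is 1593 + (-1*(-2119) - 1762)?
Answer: 1950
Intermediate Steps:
1593 + (-1*(-2119) - 1762) = 1593 + (2119 - 1762) = 1593 + 357 = 1950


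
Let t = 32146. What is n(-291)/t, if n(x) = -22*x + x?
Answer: 6111/32146 ≈ 0.19010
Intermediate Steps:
n(x) = -21*x
n(-291)/t = -21*(-291)/32146 = 6111*(1/32146) = 6111/32146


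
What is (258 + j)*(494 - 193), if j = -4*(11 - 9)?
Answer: 75250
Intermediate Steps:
j = -8 (j = -4*2 = -8)
(258 + j)*(494 - 193) = (258 - 8)*(494 - 193) = 250*301 = 75250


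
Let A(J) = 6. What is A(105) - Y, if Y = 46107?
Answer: -46101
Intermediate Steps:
A(105) - Y = 6 - 1*46107 = 6 - 46107 = -46101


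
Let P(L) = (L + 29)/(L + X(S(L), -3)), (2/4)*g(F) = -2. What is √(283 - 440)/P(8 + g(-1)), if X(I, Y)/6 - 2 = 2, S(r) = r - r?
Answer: 28*I*√157/33 ≈ 10.631*I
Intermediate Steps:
S(r) = 0
g(F) = -4 (g(F) = 2*(-2) = -4)
X(I, Y) = 24 (X(I, Y) = 12 + 6*2 = 12 + 12 = 24)
P(L) = (29 + L)/(24 + L) (P(L) = (L + 29)/(L + 24) = (29 + L)/(24 + L))
√(283 - 440)/P(8 + g(-1)) = √(283 - 440)/(((29 + (8 - 4))/(24 + (8 - 4)))) = √(-157)/(((29 + 4)/(24 + 4))) = (I*√157)/((33/28)) = (I*√157)/(((1/28)*33)) = (I*√157)/(33/28) = (I*√157)*(28/33) = 28*I*√157/33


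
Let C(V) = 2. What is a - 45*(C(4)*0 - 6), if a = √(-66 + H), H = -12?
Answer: 270 + I*√78 ≈ 270.0 + 8.8318*I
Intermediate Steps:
a = I*√78 (a = √(-66 - 12) = √(-78) = I*√78 ≈ 8.8318*I)
a - 45*(C(4)*0 - 6) = I*√78 - 45*(2*0 - 6) = I*√78 - 45*(0 - 6) = I*√78 - 45*(-6) = I*√78 + 270 = 270 + I*√78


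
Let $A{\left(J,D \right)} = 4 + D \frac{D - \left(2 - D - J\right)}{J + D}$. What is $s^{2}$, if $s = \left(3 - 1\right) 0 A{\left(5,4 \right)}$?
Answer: $0$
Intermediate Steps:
$A{\left(J,D \right)} = 4 + \frac{D \left(-2 + J + 2 D\right)}{D + J}$ ($A{\left(J,D \right)} = 4 + D \frac{D - \left(2 - D - J\right)}{D + J} = 4 + D \frac{D + \left(-2 + D + J\right)}{D + J} = 4 + D \frac{-2 + J + 2 D}{D + J} = 4 + \frac{D \left(-2 + J + 2 D\right)}{D + J}$)
$s = 0$ ($s = \left(3 - 1\right) 0 \frac{2 \cdot 4 + 2 \cdot 4^{2} + 4 \cdot 5 + 4 \cdot 5}{4 + 5} = 2 \cdot 0 \frac{8 + 2 \cdot 16 + 20 + 20}{9} = 0 \frac{8 + 32 + 20 + 20}{9} = 0 \cdot \frac{1}{9} \cdot 80 = 0 \cdot \frac{80}{9} = 0$)
$s^{2} = 0^{2} = 0$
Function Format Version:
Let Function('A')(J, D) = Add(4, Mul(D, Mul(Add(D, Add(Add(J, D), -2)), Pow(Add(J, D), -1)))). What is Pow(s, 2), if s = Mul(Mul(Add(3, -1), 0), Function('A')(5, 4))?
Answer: 0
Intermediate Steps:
Function('A')(J, D) = Add(4, Mul(D, Pow(Add(D, J), -1), Add(-2, J, Mul(2, D)))) (Function('A')(J, D) = Add(4, Mul(D, Mul(Add(D, Add(Add(D, J), -2)), Pow(Add(D, J), -1)))) = Add(4, Mul(D, Mul(Add(D, Add(-2, D, J)), Pow(Add(D, J), -1)))) = Add(4, Mul(D, Mul(Add(-2, J, Mul(2, D)), Pow(Add(D, J), -1)))) = Add(4, Mul(D, Mul(Pow(Add(D, J), -1), Add(-2, J, Mul(2, D))))) = Add(4, Mul(D, Pow(Add(D, J), -1), Add(-2, J, Mul(2, D)))))
s = 0 (s = Mul(Mul(Add(3, -1), 0), Mul(Pow(Add(4, 5), -1), Add(Mul(2, 4), Mul(2, Pow(4, 2)), Mul(4, 5), Mul(4, 5)))) = Mul(Mul(2, 0), Mul(Pow(9, -1), Add(8, Mul(2, 16), 20, 20))) = Mul(0, Mul(Rational(1, 9), Add(8, 32, 20, 20))) = Mul(0, Mul(Rational(1, 9), 80)) = Mul(0, Rational(80, 9)) = 0)
Pow(s, 2) = Pow(0, 2) = 0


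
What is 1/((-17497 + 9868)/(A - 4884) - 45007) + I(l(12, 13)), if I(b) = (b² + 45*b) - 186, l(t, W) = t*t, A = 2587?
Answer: 2794184351203/103373450 ≈ 27030.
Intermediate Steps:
l(t, W) = t²
I(b) = -186 + b² + 45*b
1/((-17497 + 9868)/(A - 4884) - 45007) + I(l(12, 13)) = 1/((-17497 + 9868)/(2587 - 4884) - 45007) + (-186 + (12²)² + 45*12²) = 1/(-7629/(-2297) - 45007) + (-186 + 144² + 45*144) = 1/(-7629*(-1/2297) - 45007) + (-186 + 20736 + 6480) = 1/(7629/2297 - 45007) + 27030 = 1/(-103373450/2297) + 27030 = -2297/103373450 + 27030 = 2794184351203/103373450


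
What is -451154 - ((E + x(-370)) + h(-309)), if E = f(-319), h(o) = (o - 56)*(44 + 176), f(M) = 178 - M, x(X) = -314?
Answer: -371037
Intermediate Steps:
h(o) = -12320 + 220*o (h(o) = (-56 + o)*220 = -12320 + 220*o)
E = 497 (E = 178 - 1*(-319) = 178 + 319 = 497)
-451154 - ((E + x(-370)) + h(-309)) = -451154 - ((497 - 314) + (-12320 + 220*(-309))) = -451154 - (183 + (-12320 - 67980)) = -451154 - (183 - 80300) = -451154 - 1*(-80117) = -451154 + 80117 = -371037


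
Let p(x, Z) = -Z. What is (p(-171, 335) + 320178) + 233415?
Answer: 553258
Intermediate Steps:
(p(-171, 335) + 320178) + 233415 = (-1*335 + 320178) + 233415 = (-335 + 320178) + 233415 = 319843 + 233415 = 553258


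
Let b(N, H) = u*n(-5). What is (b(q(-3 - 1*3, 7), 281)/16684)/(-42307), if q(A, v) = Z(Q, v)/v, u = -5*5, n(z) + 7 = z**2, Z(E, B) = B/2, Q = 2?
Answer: 225/352924994 ≈ 6.3753e-7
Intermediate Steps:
Z(E, B) = B/2 (Z(E, B) = B*(1/2) = B/2)
n(z) = -7 + z**2
u = -25
q(A, v) = 1/2 (q(A, v) = (v/2)/v = 1/2)
b(N, H) = -450 (b(N, H) = -25*(-7 + (-5)**2) = -25*(-7 + 25) = -25*18 = -450)
(b(q(-3 - 1*3, 7), 281)/16684)/(-42307) = -450/16684/(-42307) = -450*1/16684*(-1/42307) = -225/8342*(-1/42307) = 225/352924994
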